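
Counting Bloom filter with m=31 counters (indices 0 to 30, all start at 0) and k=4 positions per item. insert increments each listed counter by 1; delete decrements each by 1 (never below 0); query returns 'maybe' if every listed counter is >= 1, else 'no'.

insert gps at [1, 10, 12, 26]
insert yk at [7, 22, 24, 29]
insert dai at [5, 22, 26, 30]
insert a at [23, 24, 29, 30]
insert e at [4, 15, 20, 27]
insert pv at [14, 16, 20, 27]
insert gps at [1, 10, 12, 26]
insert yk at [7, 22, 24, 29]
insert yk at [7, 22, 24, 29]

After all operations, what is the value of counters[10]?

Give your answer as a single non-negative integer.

Answer: 2

Derivation:
Step 1: insert gps at [1, 10, 12, 26] -> counters=[0,1,0,0,0,0,0,0,0,0,1,0,1,0,0,0,0,0,0,0,0,0,0,0,0,0,1,0,0,0,0]
Step 2: insert yk at [7, 22, 24, 29] -> counters=[0,1,0,0,0,0,0,1,0,0,1,0,1,0,0,0,0,0,0,0,0,0,1,0,1,0,1,0,0,1,0]
Step 3: insert dai at [5, 22, 26, 30] -> counters=[0,1,0,0,0,1,0,1,0,0,1,0,1,0,0,0,0,0,0,0,0,0,2,0,1,0,2,0,0,1,1]
Step 4: insert a at [23, 24, 29, 30] -> counters=[0,1,0,0,0,1,0,1,0,0,1,0,1,0,0,0,0,0,0,0,0,0,2,1,2,0,2,0,0,2,2]
Step 5: insert e at [4, 15, 20, 27] -> counters=[0,1,0,0,1,1,0,1,0,0,1,0,1,0,0,1,0,0,0,0,1,0,2,1,2,0,2,1,0,2,2]
Step 6: insert pv at [14, 16, 20, 27] -> counters=[0,1,0,0,1,1,0,1,0,0,1,0,1,0,1,1,1,0,0,0,2,0,2,1,2,0,2,2,0,2,2]
Step 7: insert gps at [1, 10, 12, 26] -> counters=[0,2,0,0,1,1,0,1,0,0,2,0,2,0,1,1,1,0,0,0,2,0,2,1,2,0,3,2,0,2,2]
Step 8: insert yk at [7, 22, 24, 29] -> counters=[0,2,0,0,1,1,0,2,0,0,2,0,2,0,1,1,1,0,0,0,2,0,3,1,3,0,3,2,0,3,2]
Step 9: insert yk at [7, 22, 24, 29] -> counters=[0,2,0,0,1,1,0,3,0,0,2,0,2,0,1,1,1,0,0,0,2,0,4,1,4,0,3,2,0,4,2]
Final counters=[0,2,0,0,1,1,0,3,0,0,2,0,2,0,1,1,1,0,0,0,2,0,4,1,4,0,3,2,0,4,2] -> counters[10]=2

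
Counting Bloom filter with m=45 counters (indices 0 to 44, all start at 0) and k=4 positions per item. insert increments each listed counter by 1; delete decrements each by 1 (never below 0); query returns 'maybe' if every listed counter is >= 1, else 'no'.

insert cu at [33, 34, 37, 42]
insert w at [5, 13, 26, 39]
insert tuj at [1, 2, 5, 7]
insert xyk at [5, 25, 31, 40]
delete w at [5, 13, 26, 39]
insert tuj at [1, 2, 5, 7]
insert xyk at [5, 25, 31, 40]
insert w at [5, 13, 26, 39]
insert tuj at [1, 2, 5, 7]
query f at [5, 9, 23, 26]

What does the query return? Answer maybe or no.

Step 1: insert cu at [33, 34, 37, 42] -> counters=[0,0,0,0,0,0,0,0,0,0,0,0,0,0,0,0,0,0,0,0,0,0,0,0,0,0,0,0,0,0,0,0,0,1,1,0,0,1,0,0,0,0,1,0,0]
Step 2: insert w at [5, 13, 26, 39] -> counters=[0,0,0,0,0,1,0,0,0,0,0,0,0,1,0,0,0,0,0,0,0,0,0,0,0,0,1,0,0,0,0,0,0,1,1,0,0,1,0,1,0,0,1,0,0]
Step 3: insert tuj at [1, 2, 5, 7] -> counters=[0,1,1,0,0,2,0,1,0,0,0,0,0,1,0,0,0,0,0,0,0,0,0,0,0,0,1,0,0,0,0,0,0,1,1,0,0,1,0,1,0,0,1,0,0]
Step 4: insert xyk at [5, 25, 31, 40] -> counters=[0,1,1,0,0,3,0,1,0,0,0,0,0,1,0,0,0,0,0,0,0,0,0,0,0,1,1,0,0,0,0,1,0,1,1,0,0,1,0,1,1,0,1,0,0]
Step 5: delete w at [5, 13, 26, 39] -> counters=[0,1,1,0,0,2,0,1,0,0,0,0,0,0,0,0,0,0,0,0,0,0,0,0,0,1,0,0,0,0,0,1,0,1,1,0,0,1,0,0,1,0,1,0,0]
Step 6: insert tuj at [1, 2, 5, 7] -> counters=[0,2,2,0,0,3,0,2,0,0,0,0,0,0,0,0,0,0,0,0,0,0,0,0,0,1,0,0,0,0,0,1,0,1,1,0,0,1,0,0,1,0,1,0,0]
Step 7: insert xyk at [5, 25, 31, 40] -> counters=[0,2,2,0,0,4,0,2,0,0,0,0,0,0,0,0,0,0,0,0,0,0,0,0,0,2,0,0,0,0,0,2,0,1,1,0,0,1,0,0,2,0,1,0,0]
Step 8: insert w at [5, 13, 26, 39] -> counters=[0,2,2,0,0,5,0,2,0,0,0,0,0,1,0,0,0,0,0,0,0,0,0,0,0,2,1,0,0,0,0,2,0,1,1,0,0,1,0,1,2,0,1,0,0]
Step 9: insert tuj at [1, 2, 5, 7] -> counters=[0,3,3,0,0,6,0,3,0,0,0,0,0,1,0,0,0,0,0,0,0,0,0,0,0,2,1,0,0,0,0,2,0,1,1,0,0,1,0,1,2,0,1,0,0]
Query f: check counters[5]=6 counters[9]=0 counters[23]=0 counters[26]=1 -> no

Answer: no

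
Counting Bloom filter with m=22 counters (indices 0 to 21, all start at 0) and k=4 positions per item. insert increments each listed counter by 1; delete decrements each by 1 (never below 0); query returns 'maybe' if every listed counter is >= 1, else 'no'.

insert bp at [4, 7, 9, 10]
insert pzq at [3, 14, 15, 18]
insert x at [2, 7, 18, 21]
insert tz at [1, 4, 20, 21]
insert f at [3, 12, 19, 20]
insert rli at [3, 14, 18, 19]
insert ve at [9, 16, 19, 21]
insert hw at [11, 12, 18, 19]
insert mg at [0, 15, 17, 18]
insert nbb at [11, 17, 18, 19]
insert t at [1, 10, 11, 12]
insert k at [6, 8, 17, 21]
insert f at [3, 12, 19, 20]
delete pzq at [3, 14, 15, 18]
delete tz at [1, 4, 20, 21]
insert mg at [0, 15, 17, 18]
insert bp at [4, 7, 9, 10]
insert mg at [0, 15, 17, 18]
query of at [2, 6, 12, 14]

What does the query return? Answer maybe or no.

Answer: maybe

Derivation:
Step 1: insert bp at [4, 7, 9, 10] -> counters=[0,0,0,0,1,0,0,1,0,1,1,0,0,0,0,0,0,0,0,0,0,0]
Step 2: insert pzq at [3, 14, 15, 18] -> counters=[0,0,0,1,1,0,0,1,0,1,1,0,0,0,1,1,0,0,1,0,0,0]
Step 3: insert x at [2, 7, 18, 21] -> counters=[0,0,1,1,1,0,0,2,0,1,1,0,0,0,1,1,0,0,2,0,0,1]
Step 4: insert tz at [1, 4, 20, 21] -> counters=[0,1,1,1,2,0,0,2,0,1,1,0,0,0,1,1,0,0,2,0,1,2]
Step 5: insert f at [3, 12, 19, 20] -> counters=[0,1,1,2,2,0,0,2,0,1,1,0,1,0,1,1,0,0,2,1,2,2]
Step 6: insert rli at [3, 14, 18, 19] -> counters=[0,1,1,3,2,0,0,2,0,1,1,0,1,0,2,1,0,0,3,2,2,2]
Step 7: insert ve at [9, 16, 19, 21] -> counters=[0,1,1,3,2,0,0,2,0,2,1,0,1,0,2,1,1,0,3,3,2,3]
Step 8: insert hw at [11, 12, 18, 19] -> counters=[0,1,1,3,2,0,0,2,0,2,1,1,2,0,2,1,1,0,4,4,2,3]
Step 9: insert mg at [0, 15, 17, 18] -> counters=[1,1,1,3,2,0,0,2,0,2,1,1,2,0,2,2,1,1,5,4,2,3]
Step 10: insert nbb at [11, 17, 18, 19] -> counters=[1,1,1,3,2,0,0,2,0,2,1,2,2,0,2,2,1,2,6,5,2,3]
Step 11: insert t at [1, 10, 11, 12] -> counters=[1,2,1,3,2,0,0,2,0,2,2,3,3,0,2,2,1,2,6,5,2,3]
Step 12: insert k at [6, 8, 17, 21] -> counters=[1,2,1,3,2,0,1,2,1,2,2,3,3,0,2,2,1,3,6,5,2,4]
Step 13: insert f at [3, 12, 19, 20] -> counters=[1,2,1,4,2,0,1,2,1,2,2,3,4,0,2,2,1,3,6,6,3,4]
Step 14: delete pzq at [3, 14, 15, 18] -> counters=[1,2,1,3,2,0,1,2,1,2,2,3,4,0,1,1,1,3,5,6,3,4]
Step 15: delete tz at [1, 4, 20, 21] -> counters=[1,1,1,3,1,0,1,2,1,2,2,3,4,0,1,1,1,3,5,6,2,3]
Step 16: insert mg at [0, 15, 17, 18] -> counters=[2,1,1,3,1,0,1,2,1,2,2,3,4,0,1,2,1,4,6,6,2,3]
Step 17: insert bp at [4, 7, 9, 10] -> counters=[2,1,1,3,2,0,1,3,1,3,3,3,4,0,1,2,1,4,6,6,2,3]
Step 18: insert mg at [0, 15, 17, 18] -> counters=[3,1,1,3,2,0,1,3,1,3,3,3,4,0,1,3,1,5,7,6,2,3]
Query of: check counters[2]=1 counters[6]=1 counters[12]=4 counters[14]=1 -> maybe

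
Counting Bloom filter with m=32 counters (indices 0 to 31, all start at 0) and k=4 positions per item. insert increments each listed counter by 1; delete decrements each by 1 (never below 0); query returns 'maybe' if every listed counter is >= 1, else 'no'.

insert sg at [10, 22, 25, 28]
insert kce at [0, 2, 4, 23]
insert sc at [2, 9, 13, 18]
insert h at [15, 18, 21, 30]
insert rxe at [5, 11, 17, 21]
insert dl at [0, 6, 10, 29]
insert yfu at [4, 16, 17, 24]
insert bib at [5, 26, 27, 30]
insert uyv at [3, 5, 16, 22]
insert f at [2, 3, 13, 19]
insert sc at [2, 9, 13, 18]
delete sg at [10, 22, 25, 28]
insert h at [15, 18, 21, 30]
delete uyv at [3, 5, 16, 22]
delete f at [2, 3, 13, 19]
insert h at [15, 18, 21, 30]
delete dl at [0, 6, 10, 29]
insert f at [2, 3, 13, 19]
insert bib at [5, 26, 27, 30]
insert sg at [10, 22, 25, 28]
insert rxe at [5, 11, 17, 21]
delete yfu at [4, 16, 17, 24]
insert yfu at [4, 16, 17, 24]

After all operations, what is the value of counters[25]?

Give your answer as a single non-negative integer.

Answer: 1

Derivation:
Step 1: insert sg at [10, 22, 25, 28] -> counters=[0,0,0,0,0,0,0,0,0,0,1,0,0,0,0,0,0,0,0,0,0,0,1,0,0,1,0,0,1,0,0,0]
Step 2: insert kce at [0, 2, 4, 23] -> counters=[1,0,1,0,1,0,0,0,0,0,1,0,0,0,0,0,0,0,0,0,0,0,1,1,0,1,0,0,1,0,0,0]
Step 3: insert sc at [2, 9, 13, 18] -> counters=[1,0,2,0,1,0,0,0,0,1,1,0,0,1,0,0,0,0,1,0,0,0,1,1,0,1,0,0,1,0,0,0]
Step 4: insert h at [15, 18, 21, 30] -> counters=[1,0,2,0,1,0,0,0,0,1,1,0,0,1,0,1,0,0,2,0,0,1,1,1,0,1,0,0,1,0,1,0]
Step 5: insert rxe at [5, 11, 17, 21] -> counters=[1,0,2,0,1,1,0,0,0,1,1,1,0,1,0,1,0,1,2,0,0,2,1,1,0,1,0,0,1,0,1,0]
Step 6: insert dl at [0, 6, 10, 29] -> counters=[2,0,2,0,1,1,1,0,0,1,2,1,0,1,0,1,0,1,2,0,0,2,1,1,0,1,0,0,1,1,1,0]
Step 7: insert yfu at [4, 16, 17, 24] -> counters=[2,0,2,0,2,1,1,0,0,1,2,1,0,1,0,1,1,2,2,0,0,2,1,1,1,1,0,0,1,1,1,0]
Step 8: insert bib at [5, 26, 27, 30] -> counters=[2,0,2,0,2,2,1,0,0,1,2,1,0,1,0,1,1,2,2,0,0,2,1,1,1,1,1,1,1,1,2,0]
Step 9: insert uyv at [3, 5, 16, 22] -> counters=[2,0,2,1,2,3,1,0,0,1,2,1,0,1,0,1,2,2,2,0,0,2,2,1,1,1,1,1,1,1,2,0]
Step 10: insert f at [2, 3, 13, 19] -> counters=[2,0,3,2,2,3,1,0,0,1,2,1,0,2,0,1,2,2,2,1,0,2,2,1,1,1,1,1,1,1,2,0]
Step 11: insert sc at [2, 9, 13, 18] -> counters=[2,0,4,2,2,3,1,0,0,2,2,1,0,3,0,1,2,2,3,1,0,2,2,1,1,1,1,1,1,1,2,0]
Step 12: delete sg at [10, 22, 25, 28] -> counters=[2,0,4,2,2,3,1,0,0,2,1,1,0,3,0,1,2,2,3,1,0,2,1,1,1,0,1,1,0,1,2,0]
Step 13: insert h at [15, 18, 21, 30] -> counters=[2,0,4,2,2,3,1,0,0,2,1,1,0,3,0,2,2,2,4,1,0,3,1,1,1,0,1,1,0,1,3,0]
Step 14: delete uyv at [3, 5, 16, 22] -> counters=[2,0,4,1,2,2,1,0,0,2,1,1,0,3,0,2,1,2,4,1,0,3,0,1,1,0,1,1,0,1,3,0]
Step 15: delete f at [2, 3, 13, 19] -> counters=[2,0,3,0,2,2,1,0,0,2,1,1,0,2,0,2,1,2,4,0,0,3,0,1,1,0,1,1,0,1,3,0]
Step 16: insert h at [15, 18, 21, 30] -> counters=[2,0,3,0,2,2,1,0,0,2,1,1,0,2,0,3,1,2,5,0,0,4,0,1,1,0,1,1,0,1,4,0]
Step 17: delete dl at [0, 6, 10, 29] -> counters=[1,0,3,0,2,2,0,0,0,2,0,1,0,2,0,3,1,2,5,0,0,4,0,1,1,0,1,1,0,0,4,0]
Step 18: insert f at [2, 3, 13, 19] -> counters=[1,0,4,1,2,2,0,0,0,2,0,1,0,3,0,3,1,2,5,1,0,4,0,1,1,0,1,1,0,0,4,0]
Step 19: insert bib at [5, 26, 27, 30] -> counters=[1,0,4,1,2,3,0,0,0,2,0,1,0,3,0,3,1,2,5,1,0,4,0,1,1,0,2,2,0,0,5,0]
Step 20: insert sg at [10, 22, 25, 28] -> counters=[1,0,4,1,2,3,0,0,0,2,1,1,0,3,0,3,1,2,5,1,0,4,1,1,1,1,2,2,1,0,5,0]
Step 21: insert rxe at [5, 11, 17, 21] -> counters=[1,0,4,1,2,4,0,0,0,2,1,2,0,3,0,3,1,3,5,1,0,5,1,1,1,1,2,2,1,0,5,0]
Step 22: delete yfu at [4, 16, 17, 24] -> counters=[1,0,4,1,1,4,0,0,0,2,1,2,0,3,0,3,0,2,5,1,0,5,1,1,0,1,2,2,1,0,5,0]
Step 23: insert yfu at [4, 16, 17, 24] -> counters=[1,0,4,1,2,4,0,0,0,2,1,2,0,3,0,3,1,3,5,1,0,5,1,1,1,1,2,2,1,0,5,0]
Final counters=[1,0,4,1,2,4,0,0,0,2,1,2,0,3,0,3,1,3,5,1,0,5,1,1,1,1,2,2,1,0,5,0] -> counters[25]=1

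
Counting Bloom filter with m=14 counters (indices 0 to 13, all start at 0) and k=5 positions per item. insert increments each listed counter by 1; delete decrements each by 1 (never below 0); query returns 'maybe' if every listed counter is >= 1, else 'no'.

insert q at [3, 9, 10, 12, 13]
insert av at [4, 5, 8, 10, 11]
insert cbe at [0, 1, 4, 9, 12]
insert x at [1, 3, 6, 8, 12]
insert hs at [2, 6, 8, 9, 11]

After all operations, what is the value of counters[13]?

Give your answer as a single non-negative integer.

Answer: 1

Derivation:
Step 1: insert q at [3, 9, 10, 12, 13] -> counters=[0,0,0,1,0,0,0,0,0,1,1,0,1,1]
Step 2: insert av at [4, 5, 8, 10, 11] -> counters=[0,0,0,1,1,1,0,0,1,1,2,1,1,1]
Step 3: insert cbe at [0, 1, 4, 9, 12] -> counters=[1,1,0,1,2,1,0,0,1,2,2,1,2,1]
Step 4: insert x at [1, 3, 6, 8, 12] -> counters=[1,2,0,2,2,1,1,0,2,2,2,1,3,1]
Step 5: insert hs at [2, 6, 8, 9, 11] -> counters=[1,2,1,2,2,1,2,0,3,3,2,2,3,1]
Final counters=[1,2,1,2,2,1,2,0,3,3,2,2,3,1] -> counters[13]=1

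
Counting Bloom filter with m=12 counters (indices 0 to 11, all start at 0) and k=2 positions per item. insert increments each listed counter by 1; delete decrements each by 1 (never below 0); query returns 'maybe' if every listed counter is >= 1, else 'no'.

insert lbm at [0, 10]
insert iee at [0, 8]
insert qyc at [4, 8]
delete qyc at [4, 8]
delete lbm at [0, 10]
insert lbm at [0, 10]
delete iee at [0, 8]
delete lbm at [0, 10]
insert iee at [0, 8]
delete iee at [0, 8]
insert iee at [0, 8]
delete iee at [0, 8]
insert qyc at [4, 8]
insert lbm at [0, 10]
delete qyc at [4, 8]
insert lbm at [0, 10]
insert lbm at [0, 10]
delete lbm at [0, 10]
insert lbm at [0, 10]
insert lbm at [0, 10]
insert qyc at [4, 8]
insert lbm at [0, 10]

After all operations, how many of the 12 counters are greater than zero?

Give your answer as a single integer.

Step 1: insert lbm at [0, 10] -> counters=[1,0,0,0,0,0,0,0,0,0,1,0]
Step 2: insert iee at [0, 8] -> counters=[2,0,0,0,0,0,0,0,1,0,1,0]
Step 3: insert qyc at [4, 8] -> counters=[2,0,0,0,1,0,0,0,2,0,1,0]
Step 4: delete qyc at [4, 8] -> counters=[2,0,0,0,0,0,0,0,1,0,1,0]
Step 5: delete lbm at [0, 10] -> counters=[1,0,0,0,0,0,0,0,1,0,0,0]
Step 6: insert lbm at [0, 10] -> counters=[2,0,0,0,0,0,0,0,1,0,1,0]
Step 7: delete iee at [0, 8] -> counters=[1,0,0,0,0,0,0,0,0,0,1,0]
Step 8: delete lbm at [0, 10] -> counters=[0,0,0,0,0,0,0,0,0,0,0,0]
Step 9: insert iee at [0, 8] -> counters=[1,0,0,0,0,0,0,0,1,0,0,0]
Step 10: delete iee at [0, 8] -> counters=[0,0,0,0,0,0,0,0,0,0,0,0]
Step 11: insert iee at [0, 8] -> counters=[1,0,0,0,0,0,0,0,1,0,0,0]
Step 12: delete iee at [0, 8] -> counters=[0,0,0,0,0,0,0,0,0,0,0,0]
Step 13: insert qyc at [4, 8] -> counters=[0,0,0,0,1,0,0,0,1,0,0,0]
Step 14: insert lbm at [0, 10] -> counters=[1,0,0,0,1,0,0,0,1,0,1,0]
Step 15: delete qyc at [4, 8] -> counters=[1,0,0,0,0,0,0,0,0,0,1,0]
Step 16: insert lbm at [0, 10] -> counters=[2,0,0,0,0,0,0,0,0,0,2,0]
Step 17: insert lbm at [0, 10] -> counters=[3,0,0,0,0,0,0,0,0,0,3,0]
Step 18: delete lbm at [0, 10] -> counters=[2,0,0,0,0,0,0,0,0,0,2,0]
Step 19: insert lbm at [0, 10] -> counters=[3,0,0,0,0,0,0,0,0,0,3,0]
Step 20: insert lbm at [0, 10] -> counters=[4,0,0,0,0,0,0,0,0,0,4,0]
Step 21: insert qyc at [4, 8] -> counters=[4,0,0,0,1,0,0,0,1,0,4,0]
Step 22: insert lbm at [0, 10] -> counters=[5,0,0,0,1,0,0,0,1,0,5,0]
Final counters=[5,0,0,0,1,0,0,0,1,0,5,0] -> 4 nonzero

Answer: 4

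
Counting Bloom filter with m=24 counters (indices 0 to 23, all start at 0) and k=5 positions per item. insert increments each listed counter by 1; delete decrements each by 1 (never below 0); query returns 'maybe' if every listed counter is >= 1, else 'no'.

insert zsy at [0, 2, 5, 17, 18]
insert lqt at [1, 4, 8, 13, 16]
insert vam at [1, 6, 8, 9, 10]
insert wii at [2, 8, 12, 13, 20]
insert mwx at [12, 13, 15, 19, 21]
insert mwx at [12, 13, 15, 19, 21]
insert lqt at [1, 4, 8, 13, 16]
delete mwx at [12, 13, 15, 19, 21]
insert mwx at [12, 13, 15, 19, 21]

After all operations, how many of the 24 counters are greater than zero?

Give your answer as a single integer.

Step 1: insert zsy at [0, 2, 5, 17, 18] -> counters=[1,0,1,0,0,1,0,0,0,0,0,0,0,0,0,0,0,1,1,0,0,0,0,0]
Step 2: insert lqt at [1, 4, 8, 13, 16] -> counters=[1,1,1,0,1,1,0,0,1,0,0,0,0,1,0,0,1,1,1,0,0,0,0,0]
Step 3: insert vam at [1, 6, 8, 9, 10] -> counters=[1,2,1,0,1,1,1,0,2,1,1,0,0,1,0,0,1,1,1,0,0,0,0,0]
Step 4: insert wii at [2, 8, 12, 13, 20] -> counters=[1,2,2,0,1,1,1,0,3,1,1,0,1,2,0,0,1,1,1,0,1,0,0,0]
Step 5: insert mwx at [12, 13, 15, 19, 21] -> counters=[1,2,2,0,1,1,1,0,3,1,1,0,2,3,0,1,1,1,1,1,1,1,0,0]
Step 6: insert mwx at [12, 13, 15, 19, 21] -> counters=[1,2,2,0,1,1,1,0,3,1,1,0,3,4,0,2,1,1,1,2,1,2,0,0]
Step 7: insert lqt at [1, 4, 8, 13, 16] -> counters=[1,3,2,0,2,1,1,0,4,1,1,0,3,5,0,2,2,1,1,2,1,2,0,0]
Step 8: delete mwx at [12, 13, 15, 19, 21] -> counters=[1,3,2,0,2,1,1,0,4,1,1,0,2,4,0,1,2,1,1,1,1,1,0,0]
Step 9: insert mwx at [12, 13, 15, 19, 21] -> counters=[1,3,2,0,2,1,1,0,4,1,1,0,3,5,0,2,2,1,1,2,1,2,0,0]
Final counters=[1,3,2,0,2,1,1,0,4,1,1,0,3,5,0,2,2,1,1,2,1,2,0,0] -> 18 nonzero

Answer: 18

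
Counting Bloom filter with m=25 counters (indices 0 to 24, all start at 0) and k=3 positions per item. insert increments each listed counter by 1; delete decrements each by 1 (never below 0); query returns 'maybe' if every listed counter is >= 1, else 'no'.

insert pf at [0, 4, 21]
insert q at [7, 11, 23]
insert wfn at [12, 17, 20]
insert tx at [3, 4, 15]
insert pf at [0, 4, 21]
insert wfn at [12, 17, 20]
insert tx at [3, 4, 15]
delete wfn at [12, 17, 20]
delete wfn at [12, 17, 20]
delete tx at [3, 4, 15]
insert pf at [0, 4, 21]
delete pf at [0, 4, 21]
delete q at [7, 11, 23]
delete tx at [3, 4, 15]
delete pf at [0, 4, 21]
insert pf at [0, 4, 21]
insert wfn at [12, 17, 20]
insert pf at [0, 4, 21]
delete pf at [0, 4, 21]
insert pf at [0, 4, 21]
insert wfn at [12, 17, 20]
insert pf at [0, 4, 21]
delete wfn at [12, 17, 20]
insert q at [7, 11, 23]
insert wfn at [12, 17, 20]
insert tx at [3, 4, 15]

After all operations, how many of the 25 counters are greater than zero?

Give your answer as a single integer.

Answer: 11

Derivation:
Step 1: insert pf at [0, 4, 21] -> counters=[1,0,0,0,1,0,0,0,0,0,0,0,0,0,0,0,0,0,0,0,0,1,0,0,0]
Step 2: insert q at [7, 11, 23] -> counters=[1,0,0,0,1,0,0,1,0,0,0,1,0,0,0,0,0,0,0,0,0,1,0,1,0]
Step 3: insert wfn at [12, 17, 20] -> counters=[1,0,0,0,1,0,0,1,0,0,0,1,1,0,0,0,0,1,0,0,1,1,0,1,0]
Step 4: insert tx at [3, 4, 15] -> counters=[1,0,0,1,2,0,0,1,0,0,0,1,1,0,0,1,0,1,0,0,1,1,0,1,0]
Step 5: insert pf at [0, 4, 21] -> counters=[2,0,0,1,3,0,0,1,0,0,0,1,1,0,0,1,0,1,0,0,1,2,0,1,0]
Step 6: insert wfn at [12, 17, 20] -> counters=[2,0,0,1,3,0,0,1,0,0,0,1,2,0,0,1,0,2,0,0,2,2,0,1,0]
Step 7: insert tx at [3, 4, 15] -> counters=[2,0,0,2,4,0,0,1,0,0,0,1,2,0,0,2,0,2,0,0,2,2,0,1,0]
Step 8: delete wfn at [12, 17, 20] -> counters=[2,0,0,2,4,0,0,1,0,0,0,1,1,0,0,2,0,1,0,0,1,2,0,1,0]
Step 9: delete wfn at [12, 17, 20] -> counters=[2,0,0,2,4,0,0,1,0,0,0,1,0,0,0,2,0,0,0,0,0,2,0,1,0]
Step 10: delete tx at [3, 4, 15] -> counters=[2,0,0,1,3,0,0,1,0,0,0,1,0,0,0,1,0,0,0,0,0,2,0,1,0]
Step 11: insert pf at [0, 4, 21] -> counters=[3,0,0,1,4,0,0,1,0,0,0,1,0,0,0,1,0,0,0,0,0,3,0,1,0]
Step 12: delete pf at [0, 4, 21] -> counters=[2,0,0,1,3,0,0,1,0,0,0,1,0,0,0,1,0,0,0,0,0,2,0,1,0]
Step 13: delete q at [7, 11, 23] -> counters=[2,0,0,1,3,0,0,0,0,0,0,0,0,0,0,1,0,0,0,0,0,2,0,0,0]
Step 14: delete tx at [3, 4, 15] -> counters=[2,0,0,0,2,0,0,0,0,0,0,0,0,0,0,0,0,0,0,0,0,2,0,0,0]
Step 15: delete pf at [0, 4, 21] -> counters=[1,0,0,0,1,0,0,0,0,0,0,0,0,0,0,0,0,0,0,0,0,1,0,0,0]
Step 16: insert pf at [0, 4, 21] -> counters=[2,0,0,0,2,0,0,0,0,0,0,0,0,0,0,0,0,0,0,0,0,2,0,0,0]
Step 17: insert wfn at [12, 17, 20] -> counters=[2,0,0,0,2,0,0,0,0,0,0,0,1,0,0,0,0,1,0,0,1,2,0,0,0]
Step 18: insert pf at [0, 4, 21] -> counters=[3,0,0,0,3,0,0,0,0,0,0,0,1,0,0,0,0,1,0,0,1,3,0,0,0]
Step 19: delete pf at [0, 4, 21] -> counters=[2,0,0,0,2,0,0,0,0,0,0,0,1,0,0,0,0,1,0,0,1,2,0,0,0]
Step 20: insert pf at [0, 4, 21] -> counters=[3,0,0,0,3,0,0,0,0,0,0,0,1,0,0,0,0,1,0,0,1,3,0,0,0]
Step 21: insert wfn at [12, 17, 20] -> counters=[3,0,0,0,3,0,0,0,0,0,0,0,2,0,0,0,0,2,0,0,2,3,0,0,0]
Step 22: insert pf at [0, 4, 21] -> counters=[4,0,0,0,4,0,0,0,0,0,0,0,2,0,0,0,0,2,0,0,2,4,0,0,0]
Step 23: delete wfn at [12, 17, 20] -> counters=[4,0,0,0,4,0,0,0,0,0,0,0,1,0,0,0,0,1,0,0,1,4,0,0,0]
Step 24: insert q at [7, 11, 23] -> counters=[4,0,0,0,4,0,0,1,0,0,0,1,1,0,0,0,0,1,0,0,1,4,0,1,0]
Step 25: insert wfn at [12, 17, 20] -> counters=[4,0,0,0,4,0,0,1,0,0,0,1,2,0,0,0,0,2,0,0,2,4,0,1,0]
Step 26: insert tx at [3, 4, 15] -> counters=[4,0,0,1,5,0,0,1,0,0,0,1,2,0,0,1,0,2,0,0,2,4,0,1,0]
Final counters=[4,0,0,1,5,0,0,1,0,0,0,1,2,0,0,1,0,2,0,0,2,4,0,1,0] -> 11 nonzero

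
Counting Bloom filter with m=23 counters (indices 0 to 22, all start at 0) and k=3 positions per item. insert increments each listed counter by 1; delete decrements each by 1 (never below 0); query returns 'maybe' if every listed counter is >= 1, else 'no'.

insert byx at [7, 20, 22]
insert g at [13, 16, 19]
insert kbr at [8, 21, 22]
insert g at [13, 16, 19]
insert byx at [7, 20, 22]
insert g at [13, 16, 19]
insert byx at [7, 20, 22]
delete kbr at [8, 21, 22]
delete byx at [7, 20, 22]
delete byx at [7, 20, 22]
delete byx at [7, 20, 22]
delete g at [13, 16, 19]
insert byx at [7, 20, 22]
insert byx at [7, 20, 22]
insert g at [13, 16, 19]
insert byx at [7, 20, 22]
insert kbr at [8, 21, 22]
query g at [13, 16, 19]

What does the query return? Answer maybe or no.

Step 1: insert byx at [7, 20, 22] -> counters=[0,0,0,0,0,0,0,1,0,0,0,0,0,0,0,0,0,0,0,0,1,0,1]
Step 2: insert g at [13, 16, 19] -> counters=[0,0,0,0,0,0,0,1,0,0,0,0,0,1,0,0,1,0,0,1,1,0,1]
Step 3: insert kbr at [8, 21, 22] -> counters=[0,0,0,0,0,0,0,1,1,0,0,0,0,1,0,0,1,0,0,1,1,1,2]
Step 4: insert g at [13, 16, 19] -> counters=[0,0,0,0,0,0,0,1,1,0,0,0,0,2,0,0,2,0,0,2,1,1,2]
Step 5: insert byx at [7, 20, 22] -> counters=[0,0,0,0,0,0,0,2,1,0,0,0,0,2,0,0,2,0,0,2,2,1,3]
Step 6: insert g at [13, 16, 19] -> counters=[0,0,0,0,0,0,0,2,1,0,0,0,0,3,0,0,3,0,0,3,2,1,3]
Step 7: insert byx at [7, 20, 22] -> counters=[0,0,0,0,0,0,0,3,1,0,0,0,0,3,0,0,3,0,0,3,3,1,4]
Step 8: delete kbr at [8, 21, 22] -> counters=[0,0,0,0,0,0,0,3,0,0,0,0,0,3,0,0,3,0,0,3,3,0,3]
Step 9: delete byx at [7, 20, 22] -> counters=[0,0,0,0,0,0,0,2,0,0,0,0,0,3,0,0,3,0,0,3,2,0,2]
Step 10: delete byx at [7, 20, 22] -> counters=[0,0,0,0,0,0,0,1,0,0,0,0,0,3,0,0,3,0,0,3,1,0,1]
Step 11: delete byx at [7, 20, 22] -> counters=[0,0,0,0,0,0,0,0,0,0,0,0,0,3,0,0,3,0,0,3,0,0,0]
Step 12: delete g at [13, 16, 19] -> counters=[0,0,0,0,0,0,0,0,0,0,0,0,0,2,0,0,2,0,0,2,0,0,0]
Step 13: insert byx at [7, 20, 22] -> counters=[0,0,0,0,0,0,0,1,0,0,0,0,0,2,0,0,2,0,0,2,1,0,1]
Step 14: insert byx at [7, 20, 22] -> counters=[0,0,0,0,0,0,0,2,0,0,0,0,0,2,0,0,2,0,0,2,2,0,2]
Step 15: insert g at [13, 16, 19] -> counters=[0,0,0,0,0,0,0,2,0,0,0,0,0,3,0,0,3,0,0,3,2,0,2]
Step 16: insert byx at [7, 20, 22] -> counters=[0,0,0,0,0,0,0,3,0,0,0,0,0,3,0,0,3,0,0,3,3,0,3]
Step 17: insert kbr at [8, 21, 22] -> counters=[0,0,0,0,0,0,0,3,1,0,0,0,0,3,0,0,3,0,0,3,3,1,4]
Query g: check counters[13]=3 counters[16]=3 counters[19]=3 -> maybe

Answer: maybe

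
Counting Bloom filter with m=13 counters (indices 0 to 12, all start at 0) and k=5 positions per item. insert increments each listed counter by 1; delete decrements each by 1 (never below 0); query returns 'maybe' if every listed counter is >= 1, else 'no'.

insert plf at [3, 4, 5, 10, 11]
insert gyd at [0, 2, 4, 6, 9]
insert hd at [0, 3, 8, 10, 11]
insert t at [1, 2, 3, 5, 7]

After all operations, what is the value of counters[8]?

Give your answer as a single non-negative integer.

Answer: 1

Derivation:
Step 1: insert plf at [3, 4, 5, 10, 11] -> counters=[0,0,0,1,1,1,0,0,0,0,1,1,0]
Step 2: insert gyd at [0, 2, 4, 6, 9] -> counters=[1,0,1,1,2,1,1,0,0,1,1,1,0]
Step 3: insert hd at [0, 3, 8, 10, 11] -> counters=[2,0,1,2,2,1,1,0,1,1,2,2,0]
Step 4: insert t at [1, 2, 3, 5, 7] -> counters=[2,1,2,3,2,2,1,1,1,1,2,2,0]
Final counters=[2,1,2,3,2,2,1,1,1,1,2,2,0] -> counters[8]=1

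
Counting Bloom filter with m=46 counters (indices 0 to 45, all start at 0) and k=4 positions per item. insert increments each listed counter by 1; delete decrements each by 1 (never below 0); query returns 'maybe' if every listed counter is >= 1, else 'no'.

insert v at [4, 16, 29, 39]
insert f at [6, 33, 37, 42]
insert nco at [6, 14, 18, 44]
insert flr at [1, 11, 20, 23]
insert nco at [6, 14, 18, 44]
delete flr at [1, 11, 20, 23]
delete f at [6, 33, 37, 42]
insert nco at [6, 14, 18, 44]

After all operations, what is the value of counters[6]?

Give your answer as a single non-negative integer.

Step 1: insert v at [4, 16, 29, 39] -> counters=[0,0,0,0,1,0,0,0,0,0,0,0,0,0,0,0,1,0,0,0,0,0,0,0,0,0,0,0,0,1,0,0,0,0,0,0,0,0,0,1,0,0,0,0,0,0]
Step 2: insert f at [6, 33, 37, 42] -> counters=[0,0,0,0,1,0,1,0,0,0,0,0,0,0,0,0,1,0,0,0,0,0,0,0,0,0,0,0,0,1,0,0,0,1,0,0,0,1,0,1,0,0,1,0,0,0]
Step 3: insert nco at [6, 14, 18, 44] -> counters=[0,0,0,0,1,0,2,0,0,0,0,0,0,0,1,0,1,0,1,0,0,0,0,0,0,0,0,0,0,1,0,0,0,1,0,0,0,1,0,1,0,0,1,0,1,0]
Step 4: insert flr at [1, 11, 20, 23] -> counters=[0,1,0,0,1,0,2,0,0,0,0,1,0,0,1,0,1,0,1,0,1,0,0,1,0,0,0,0,0,1,0,0,0,1,0,0,0,1,0,1,0,0,1,0,1,0]
Step 5: insert nco at [6, 14, 18, 44] -> counters=[0,1,0,0,1,0,3,0,0,0,0,1,0,0,2,0,1,0,2,0,1,0,0,1,0,0,0,0,0,1,0,0,0,1,0,0,0,1,0,1,0,0,1,0,2,0]
Step 6: delete flr at [1, 11, 20, 23] -> counters=[0,0,0,0,1,0,3,0,0,0,0,0,0,0,2,0,1,0,2,0,0,0,0,0,0,0,0,0,0,1,0,0,0,1,0,0,0,1,0,1,0,0,1,0,2,0]
Step 7: delete f at [6, 33, 37, 42] -> counters=[0,0,0,0,1,0,2,0,0,0,0,0,0,0,2,0,1,0,2,0,0,0,0,0,0,0,0,0,0,1,0,0,0,0,0,0,0,0,0,1,0,0,0,0,2,0]
Step 8: insert nco at [6, 14, 18, 44] -> counters=[0,0,0,0,1,0,3,0,0,0,0,0,0,0,3,0,1,0,3,0,0,0,0,0,0,0,0,0,0,1,0,0,0,0,0,0,0,0,0,1,0,0,0,0,3,0]
Final counters=[0,0,0,0,1,0,3,0,0,0,0,0,0,0,3,0,1,0,3,0,0,0,0,0,0,0,0,0,0,1,0,0,0,0,0,0,0,0,0,1,0,0,0,0,3,0] -> counters[6]=3

Answer: 3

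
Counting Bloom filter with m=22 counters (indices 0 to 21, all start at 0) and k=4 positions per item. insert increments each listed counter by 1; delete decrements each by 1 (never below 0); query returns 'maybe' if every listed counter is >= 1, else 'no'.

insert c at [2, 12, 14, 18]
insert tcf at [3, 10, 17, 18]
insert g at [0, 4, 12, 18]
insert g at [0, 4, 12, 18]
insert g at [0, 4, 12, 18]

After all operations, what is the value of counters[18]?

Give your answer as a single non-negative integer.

Step 1: insert c at [2, 12, 14, 18] -> counters=[0,0,1,0,0,0,0,0,0,0,0,0,1,0,1,0,0,0,1,0,0,0]
Step 2: insert tcf at [3, 10, 17, 18] -> counters=[0,0,1,1,0,0,0,0,0,0,1,0,1,0,1,0,0,1,2,0,0,0]
Step 3: insert g at [0, 4, 12, 18] -> counters=[1,0,1,1,1,0,0,0,0,0,1,0,2,0,1,0,0,1,3,0,0,0]
Step 4: insert g at [0, 4, 12, 18] -> counters=[2,0,1,1,2,0,0,0,0,0,1,0,3,0,1,0,0,1,4,0,0,0]
Step 5: insert g at [0, 4, 12, 18] -> counters=[3,0,1,1,3,0,0,0,0,0,1,0,4,0,1,0,0,1,5,0,0,0]
Final counters=[3,0,1,1,3,0,0,0,0,0,1,0,4,0,1,0,0,1,5,0,0,0] -> counters[18]=5

Answer: 5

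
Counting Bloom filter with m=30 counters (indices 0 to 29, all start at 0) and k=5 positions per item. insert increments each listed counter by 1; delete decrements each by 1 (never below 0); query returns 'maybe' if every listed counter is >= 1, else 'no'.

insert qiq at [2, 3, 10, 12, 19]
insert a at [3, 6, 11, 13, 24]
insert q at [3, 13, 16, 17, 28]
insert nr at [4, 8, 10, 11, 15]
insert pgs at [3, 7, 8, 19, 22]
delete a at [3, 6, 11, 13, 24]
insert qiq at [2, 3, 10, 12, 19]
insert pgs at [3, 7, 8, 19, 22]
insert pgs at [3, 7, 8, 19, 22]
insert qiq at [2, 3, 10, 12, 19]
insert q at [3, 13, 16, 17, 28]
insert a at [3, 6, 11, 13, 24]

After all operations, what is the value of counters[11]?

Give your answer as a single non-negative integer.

Answer: 2

Derivation:
Step 1: insert qiq at [2, 3, 10, 12, 19] -> counters=[0,0,1,1,0,0,0,0,0,0,1,0,1,0,0,0,0,0,0,1,0,0,0,0,0,0,0,0,0,0]
Step 2: insert a at [3, 6, 11, 13, 24] -> counters=[0,0,1,2,0,0,1,0,0,0,1,1,1,1,0,0,0,0,0,1,0,0,0,0,1,0,0,0,0,0]
Step 3: insert q at [3, 13, 16, 17, 28] -> counters=[0,0,1,3,0,0,1,0,0,0,1,1,1,2,0,0,1,1,0,1,0,0,0,0,1,0,0,0,1,0]
Step 4: insert nr at [4, 8, 10, 11, 15] -> counters=[0,0,1,3,1,0,1,0,1,0,2,2,1,2,0,1,1,1,0,1,0,0,0,0,1,0,0,0,1,0]
Step 5: insert pgs at [3, 7, 8, 19, 22] -> counters=[0,0,1,4,1,0,1,1,2,0,2,2,1,2,0,1,1,1,0,2,0,0,1,0,1,0,0,0,1,0]
Step 6: delete a at [3, 6, 11, 13, 24] -> counters=[0,0,1,3,1,0,0,1,2,0,2,1,1,1,0,1,1,1,0,2,0,0,1,0,0,0,0,0,1,0]
Step 7: insert qiq at [2, 3, 10, 12, 19] -> counters=[0,0,2,4,1,0,0,1,2,0,3,1,2,1,0,1,1,1,0,3,0,0,1,0,0,0,0,0,1,0]
Step 8: insert pgs at [3, 7, 8, 19, 22] -> counters=[0,0,2,5,1,0,0,2,3,0,3,1,2,1,0,1,1,1,0,4,0,0,2,0,0,0,0,0,1,0]
Step 9: insert pgs at [3, 7, 8, 19, 22] -> counters=[0,0,2,6,1,0,0,3,4,0,3,1,2,1,0,1,1,1,0,5,0,0,3,0,0,0,0,0,1,0]
Step 10: insert qiq at [2, 3, 10, 12, 19] -> counters=[0,0,3,7,1,0,0,3,4,0,4,1,3,1,0,1,1,1,0,6,0,0,3,0,0,0,0,0,1,0]
Step 11: insert q at [3, 13, 16, 17, 28] -> counters=[0,0,3,8,1,0,0,3,4,0,4,1,3,2,0,1,2,2,0,6,0,0,3,0,0,0,0,0,2,0]
Step 12: insert a at [3, 6, 11, 13, 24] -> counters=[0,0,3,9,1,0,1,3,4,0,4,2,3,3,0,1,2,2,0,6,0,0,3,0,1,0,0,0,2,0]
Final counters=[0,0,3,9,1,0,1,3,4,0,4,2,3,3,0,1,2,2,0,6,0,0,3,0,1,0,0,0,2,0] -> counters[11]=2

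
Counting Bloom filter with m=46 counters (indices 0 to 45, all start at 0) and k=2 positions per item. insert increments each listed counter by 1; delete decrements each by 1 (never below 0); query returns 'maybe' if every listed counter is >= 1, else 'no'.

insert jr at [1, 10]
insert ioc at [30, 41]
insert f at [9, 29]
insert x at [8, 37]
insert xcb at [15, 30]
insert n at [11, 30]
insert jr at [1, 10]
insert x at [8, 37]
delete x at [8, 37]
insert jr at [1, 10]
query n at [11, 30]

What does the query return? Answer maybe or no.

Answer: maybe

Derivation:
Step 1: insert jr at [1, 10] -> counters=[0,1,0,0,0,0,0,0,0,0,1,0,0,0,0,0,0,0,0,0,0,0,0,0,0,0,0,0,0,0,0,0,0,0,0,0,0,0,0,0,0,0,0,0,0,0]
Step 2: insert ioc at [30, 41] -> counters=[0,1,0,0,0,0,0,0,0,0,1,0,0,0,0,0,0,0,0,0,0,0,0,0,0,0,0,0,0,0,1,0,0,0,0,0,0,0,0,0,0,1,0,0,0,0]
Step 3: insert f at [9, 29] -> counters=[0,1,0,0,0,0,0,0,0,1,1,0,0,0,0,0,0,0,0,0,0,0,0,0,0,0,0,0,0,1,1,0,0,0,0,0,0,0,0,0,0,1,0,0,0,0]
Step 4: insert x at [8, 37] -> counters=[0,1,0,0,0,0,0,0,1,1,1,0,0,0,0,0,0,0,0,0,0,0,0,0,0,0,0,0,0,1,1,0,0,0,0,0,0,1,0,0,0,1,0,0,0,0]
Step 5: insert xcb at [15, 30] -> counters=[0,1,0,0,0,0,0,0,1,1,1,0,0,0,0,1,0,0,0,0,0,0,0,0,0,0,0,0,0,1,2,0,0,0,0,0,0,1,0,0,0,1,0,0,0,0]
Step 6: insert n at [11, 30] -> counters=[0,1,0,0,0,0,0,0,1,1,1,1,0,0,0,1,0,0,0,0,0,0,0,0,0,0,0,0,0,1,3,0,0,0,0,0,0,1,0,0,0,1,0,0,0,0]
Step 7: insert jr at [1, 10] -> counters=[0,2,0,0,0,0,0,0,1,1,2,1,0,0,0,1,0,0,0,0,0,0,0,0,0,0,0,0,0,1,3,0,0,0,0,0,0,1,0,0,0,1,0,0,0,0]
Step 8: insert x at [8, 37] -> counters=[0,2,0,0,0,0,0,0,2,1,2,1,0,0,0,1,0,0,0,0,0,0,0,0,0,0,0,0,0,1,3,0,0,0,0,0,0,2,0,0,0,1,0,0,0,0]
Step 9: delete x at [8, 37] -> counters=[0,2,0,0,0,0,0,0,1,1,2,1,0,0,0,1,0,0,0,0,0,0,0,0,0,0,0,0,0,1,3,0,0,0,0,0,0,1,0,0,0,1,0,0,0,0]
Step 10: insert jr at [1, 10] -> counters=[0,3,0,0,0,0,0,0,1,1,3,1,0,0,0,1,0,0,0,0,0,0,0,0,0,0,0,0,0,1,3,0,0,0,0,0,0,1,0,0,0,1,0,0,0,0]
Query n: check counters[11]=1 counters[30]=3 -> maybe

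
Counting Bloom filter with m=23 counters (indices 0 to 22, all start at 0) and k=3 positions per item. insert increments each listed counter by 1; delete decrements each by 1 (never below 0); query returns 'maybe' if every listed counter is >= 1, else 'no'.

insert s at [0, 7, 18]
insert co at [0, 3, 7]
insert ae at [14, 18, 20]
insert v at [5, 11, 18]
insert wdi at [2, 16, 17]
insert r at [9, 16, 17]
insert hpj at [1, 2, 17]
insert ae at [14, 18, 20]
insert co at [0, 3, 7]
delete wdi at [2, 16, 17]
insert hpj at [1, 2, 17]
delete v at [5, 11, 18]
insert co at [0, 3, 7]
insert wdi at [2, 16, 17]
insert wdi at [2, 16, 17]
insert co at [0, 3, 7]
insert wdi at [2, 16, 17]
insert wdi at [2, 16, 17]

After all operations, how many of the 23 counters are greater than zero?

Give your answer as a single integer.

Answer: 11

Derivation:
Step 1: insert s at [0, 7, 18] -> counters=[1,0,0,0,0,0,0,1,0,0,0,0,0,0,0,0,0,0,1,0,0,0,0]
Step 2: insert co at [0, 3, 7] -> counters=[2,0,0,1,0,0,0,2,0,0,0,0,0,0,0,0,0,0,1,0,0,0,0]
Step 3: insert ae at [14, 18, 20] -> counters=[2,0,0,1,0,0,0,2,0,0,0,0,0,0,1,0,0,0,2,0,1,0,0]
Step 4: insert v at [5, 11, 18] -> counters=[2,0,0,1,0,1,0,2,0,0,0,1,0,0,1,0,0,0,3,0,1,0,0]
Step 5: insert wdi at [2, 16, 17] -> counters=[2,0,1,1,0,1,0,2,0,0,0,1,0,0,1,0,1,1,3,0,1,0,0]
Step 6: insert r at [9, 16, 17] -> counters=[2,0,1,1,0,1,0,2,0,1,0,1,0,0,1,0,2,2,3,0,1,0,0]
Step 7: insert hpj at [1, 2, 17] -> counters=[2,1,2,1,0,1,0,2,0,1,0,1,0,0,1,0,2,3,3,0,1,0,0]
Step 8: insert ae at [14, 18, 20] -> counters=[2,1,2,1,0,1,0,2,0,1,0,1,0,0,2,0,2,3,4,0,2,0,0]
Step 9: insert co at [0, 3, 7] -> counters=[3,1,2,2,0,1,0,3,0,1,0,1,0,0,2,0,2,3,4,0,2,0,0]
Step 10: delete wdi at [2, 16, 17] -> counters=[3,1,1,2,0,1,0,3,0,1,0,1,0,0,2,0,1,2,4,0,2,0,0]
Step 11: insert hpj at [1, 2, 17] -> counters=[3,2,2,2,0,1,0,3,0,1,0,1,0,0,2,0,1,3,4,0,2,0,0]
Step 12: delete v at [5, 11, 18] -> counters=[3,2,2,2,0,0,0,3,0,1,0,0,0,0,2,0,1,3,3,0,2,0,0]
Step 13: insert co at [0, 3, 7] -> counters=[4,2,2,3,0,0,0,4,0,1,0,0,0,0,2,0,1,3,3,0,2,0,0]
Step 14: insert wdi at [2, 16, 17] -> counters=[4,2,3,3,0,0,0,4,0,1,0,0,0,0,2,0,2,4,3,0,2,0,0]
Step 15: insert wdi at [2, 16, 17] -> counters=[4,2,4,3,0,0,0,4,0,1,0,0,0,0,2,0,3,5,3,0,2,0,0]
Step 16: insert co at [0, 3, 7] -> counters=[5,2,4,4,0,0,0,5,0,1,0,0,0,0,2,0,3,5,3,0,2,0,0]
Step 17: insert wdi at [2, 16, 17] -> counters=[5,2,5,4,0,0,0,5,0,1,0,0,0,0,2,0,4,6,3,0,2,0,0]
Step 18: insert wdi at [2, 16, 17] -> counters=[5,2,6,4,0,0,0,5,0,1,0,0,0,0,2,0,5,7,3,0,2,0,0]
Final counters=[5,2,6,4,0,0,0,5,0,1,0,0,0,0,2,0,5,7,3,0,2,0,0] -> 11 nonzero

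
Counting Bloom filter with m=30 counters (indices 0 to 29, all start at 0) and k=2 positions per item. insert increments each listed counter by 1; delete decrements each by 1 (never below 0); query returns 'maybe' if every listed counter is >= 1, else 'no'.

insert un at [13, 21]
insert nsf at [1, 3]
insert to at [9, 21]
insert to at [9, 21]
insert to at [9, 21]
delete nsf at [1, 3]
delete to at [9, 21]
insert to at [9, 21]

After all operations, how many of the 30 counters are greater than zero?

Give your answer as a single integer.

Step 1: insert un at [13, 21] -> counters=[0,0,0,0,0,0,0,0,0,0,0,0,0,1,0,0,0,0,0,0,0,1,0,0,0,0,0,0,0,0]
Step 2: insert nsf at [1, 3] -> counters=[0,1,0,1,0,0,0,0,0,0,0,0,0,1,0,0,0,0,0,0,0,1,0,0,0,0,0,0,0,0]
Step 3: insert to at [9, 21] -> counters=[0,1,0,1,0,0,0,0,0,1,0,0,0,1,0,0,0,0,0,0,0,2,0,0,0,0,0,0,0,0]
Step 4: insert to at [9, 21] -> counters=[0,1,0,1,0,0,0,0,0,2,0,0,0,1,0,0,0,0,0,0,0,3,0,0,0,0,0,0,0,0]
Step 5: insert to at [9, 21] -> counters=[0,1,0,1,0,0,0,0,0,3,0,0,0,1,0,0,0,0,0,0,0,4,0,0,0,0,0,0,0,0]
Step 6: delete nsf at [1, 3] -> counters=[0,0,0,0,0,0,0,0,0,3,0,0,0,1,0,0,0,0,0,0,0,4,0,0,0,0,0,0,0,0]
Step 7: delete to at [9, 21] -> counters=[0,0,0,0,0,0,0,0,0,2,0,0,0,1,0,0,0,0,0,0,0,3,0,0,0,0,0,0,0,0]
Step 8: insert to at [9, 21] -> counters=[0,0,0,0,0,0,0,0,0,3,0,0,0,1,0,0,0,0,0,0,0,4,0,0,0,0,0,0,0,0]
Final counters=[0,0,0,0,0,0,0,0,0,3,0,0,0,1,0,0,0,0,0,0,0,4,0,0,0,0,0,0,0,0] -> 3 nonzero

Answer: 3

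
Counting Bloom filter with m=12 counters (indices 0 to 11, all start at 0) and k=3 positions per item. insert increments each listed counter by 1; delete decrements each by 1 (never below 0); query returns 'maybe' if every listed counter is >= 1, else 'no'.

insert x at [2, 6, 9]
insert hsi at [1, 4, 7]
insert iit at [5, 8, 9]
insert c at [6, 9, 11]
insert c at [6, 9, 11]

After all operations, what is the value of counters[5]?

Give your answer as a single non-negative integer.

Answer: 1

Derivation:
Step 1: insert x at [2, 6, 9] -> counters=[0,0,1,0,0,0,1,0,0,1,0,0]
Step 2: insert hsi at [1, 4, 7] -> counters=[0,1,1,0,1,0,1,1,0,1,0,0]
Step 3: insert iit at [5, 8, 9] -> counters=[0,1,1,0,1,1,1,1,1,2,0,0]
Step 4: insert c at [6, 9, 11] -> counters=[0,1,1,0,1,1,2,1,1,3,0,1]
Step 5: insert c at [6, 9, 11] -> counters=[0,1,1,0,1,1,3,1,1,4,0,2]
Final counters=[0,1,1,0,1,1,3,1,1,4,0,2] -> counters[5]=1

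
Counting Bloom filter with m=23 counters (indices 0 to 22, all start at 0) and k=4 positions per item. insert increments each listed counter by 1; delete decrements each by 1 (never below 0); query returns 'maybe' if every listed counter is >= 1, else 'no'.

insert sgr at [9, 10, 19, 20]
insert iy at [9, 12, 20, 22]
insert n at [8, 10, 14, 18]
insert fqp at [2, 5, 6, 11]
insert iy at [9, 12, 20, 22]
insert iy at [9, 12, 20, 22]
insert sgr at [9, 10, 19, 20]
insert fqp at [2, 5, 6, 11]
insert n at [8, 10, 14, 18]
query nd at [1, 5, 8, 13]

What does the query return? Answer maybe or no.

Answer: no

Derivation:
Step 1: insert sgr at [9, 10, 19, 20] -> counters=[0,0,0,0,0,0,0,0,0,1,1,0,0,0,0,0,0,0,0,1,1,0,0]
Step 2: insert iy at [9, 12, 20, 22] -> counters=[0,0,0,0,0,0,0,0,0,2,1,0,1,0,0,0,0,0,0,1,2,0,1]
Step 3: insert n at [8, 10, 14, 18] -> counters=[0,0,0,0,0,0,0,0,1,2,2,0,1,0,1,0,0,0,1,1,2,0,1]
Step 4: insert fqp at [2, 5, 6, 11] -> counters=[0,0,1,0,0,1,1,0,1,2,2,1,1,0,1,0,0,0,1,1,2,0,1]
Step 5: insert iy at [9, 12, 20, 22] -> counters=[0,0,1,0,0,1,1,0,1,3,2,1,2,0,1,0,0,0,1,1,3,0,2]
Step 6: insert iy at [9, 12, 20, 22] -> counters=[0,0,1,0,0,1,1,0,1,4,2,1,3,0,1,0,0,0,1,1,4,0,3]
Step 7: insert sgr at [9, 10, 19, 20] -> counters=[0,0,1,0,0,1,1,0,1,5,3,1,3,0,1,0,0,0,1,2,5,0,3]
Step 8: insert fqp at [2, 5, 6, 11] -> counters=[0,0,2,0,0,2,2,0,1,5,3,2,3,0,1,0,0,0,1,2,5,0,3]
Step 9: insert n at [8, 10, 14, 18] -> counters=[0,0,2,0,0,2,2,0,2,5,4,2,3,0,2,0,0,0,2,2,5,0,3]
Query nd: check counters[1]=0 counters[5]=2 counters[8]=2 counters[13]=0 -> no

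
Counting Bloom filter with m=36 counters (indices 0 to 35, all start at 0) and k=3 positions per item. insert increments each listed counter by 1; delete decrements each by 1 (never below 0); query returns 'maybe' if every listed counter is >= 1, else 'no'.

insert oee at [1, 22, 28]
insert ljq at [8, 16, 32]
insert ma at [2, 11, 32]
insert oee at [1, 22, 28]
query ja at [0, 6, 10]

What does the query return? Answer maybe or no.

Answer: no

Derivation:
Step 1: insert oee at [1, 22, 28] -> counters=[0,1,0,0,0,0,0,0,0,0,0,0,0,0,0,0,0,0,0,0,0,0,1,0,0,0,0,0,1,0,0,0,0,0,0,0]
Step 2: insert ljq at [8, 16, 32] -> counters=[0,1,0,0,0,0,0,0,1,0,0,0,0,0,0,0,1,0,0,0,0,0,1,0,0,0,0,0,1,0,0,0,1,0,0,0]
Step 3: insert ma at [2, 11, 32] -> counters=[0,1,1,0,0,0,0,0,1,0,0,1,0,0,0,0,1,0,0,0,0,0,1,0,0,0,0,0,1,0,0,0,2,0,0,0]
Step 4: insert oee at [1, 22, 28] -> counters=[0,2,1,0,0,0,0,0,1,0,0,1,0,0,0,0,1,0,0,0,0,0,2,0,0,0,0,0,2,0,0,0,2,0,0,0]
Query ja: check counters[0]=0 counters[6]=0 counters[10]=0 -> no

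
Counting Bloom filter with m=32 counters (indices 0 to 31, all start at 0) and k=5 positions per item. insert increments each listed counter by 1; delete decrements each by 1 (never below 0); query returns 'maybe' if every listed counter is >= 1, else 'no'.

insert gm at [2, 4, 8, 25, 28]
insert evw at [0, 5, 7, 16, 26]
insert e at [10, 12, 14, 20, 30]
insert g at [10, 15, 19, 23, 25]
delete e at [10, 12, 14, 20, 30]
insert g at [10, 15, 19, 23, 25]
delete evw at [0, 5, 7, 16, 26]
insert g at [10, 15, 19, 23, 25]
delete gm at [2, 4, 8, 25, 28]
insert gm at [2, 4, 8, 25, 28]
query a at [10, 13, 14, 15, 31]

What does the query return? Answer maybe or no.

Step 1: insert gm at [2, 4, 8, 25, 28] -> counters=[0,0,1,0,1,0,0,0,1,0,0,0,0,0,0,0,0,0,0,0,0,0,0,0,0,1,0,0,1,0,0,0]
Step 2: insert evw at [0, 5, 7, 16, 26] -> counters=[1,0,1,0,1,1,0,1,1,0,0,0,0,0,0,0,1,0,0,0,0,0,0,0,0,1,1,0,1,0,0,0]
Step 3: insert e at [10, 12, 14, 20, 30] -> counters=[1,0,1,0,1,1,0,1,1,0,1,0,1,0,1,0,1,0,0,0,1,0,0,0,0,1,1,0,1,0,1,0]
Step 4: insert g at [10, 15, 19, 23, 25] -> counters=[1,0,1,0,1,1,0,1,1,0,2,0,1,0,1,1,1,0,0,1,1,0,0,1,0,2,1,0,1,0,1,0]
Step 5: delete e at [10, 12, 14, 20, 30] -> counters=[1,0,1,0,1,1,0,1,1,0,1,0,0,0,0,1,1,0,0,1,0,0,0,1,0,2,1,0,1,0,0,0]
Step 6: insert g at [10, 15, 19, 23, 25] -> counters=[1,0,1,0,1,1,0,1,1,0,2,0,0,0,0,2,1,0,0,2,0,0,0,2,0,3,1,0,1,0,0,0]
Step 7: delete evw at [0, 5, 7, 16, 26] -> counters=[0,0,1,0,1,0,0,0,1,0,2,0,0,0,0,2,0,0,0,2,0,0,0,2,0,3,0,0,1,0,0,0]
Step 8: insert g at [10, 15, 19, 23, 25] -> counters=[0,0,1,0,1,0,0,0,1,0,3,0,0,0,0,3,0,0,0,3,0,0,0,3,0,4,0,0,1,0,0,0]
Step 9: delete gm at [2, 4, 8, 25, 28] -> counters=[0,0,0,0,0,0,0,0,0,0,3,0,0,0,0,3,0,0,0,3,0,0,0,3,0,3,0,0,0,0,0,0]
Step 10: insert gm at [2, 4, 8, 25, 28] -> counters=[0,0,1,0,1,0,0,0,1,0,3,0,0,0,0,3,0,0,0,3,0,0,0,3,0,4,0,0,1,0,0,0]
Query a: check counters[10]=3 counters[13]=0 counters[14]=0 counters[15]=3 counters[31]=0 -> no

Answer: no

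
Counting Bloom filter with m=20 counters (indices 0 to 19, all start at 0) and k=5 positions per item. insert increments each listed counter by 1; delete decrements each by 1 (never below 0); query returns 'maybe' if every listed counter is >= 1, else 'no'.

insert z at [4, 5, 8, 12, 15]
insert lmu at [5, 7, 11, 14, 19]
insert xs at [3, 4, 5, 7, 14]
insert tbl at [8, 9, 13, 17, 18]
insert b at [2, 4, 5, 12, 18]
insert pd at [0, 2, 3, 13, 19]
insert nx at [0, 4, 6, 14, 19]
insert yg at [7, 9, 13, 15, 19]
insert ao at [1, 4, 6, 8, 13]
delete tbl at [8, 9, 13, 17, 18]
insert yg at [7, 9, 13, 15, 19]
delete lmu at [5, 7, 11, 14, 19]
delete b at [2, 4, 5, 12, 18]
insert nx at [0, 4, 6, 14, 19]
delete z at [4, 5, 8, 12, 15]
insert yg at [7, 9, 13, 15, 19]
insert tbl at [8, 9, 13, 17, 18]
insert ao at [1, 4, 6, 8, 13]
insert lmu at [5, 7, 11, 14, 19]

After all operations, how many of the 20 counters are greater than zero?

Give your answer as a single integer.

Answer: 17

Derivation:
Step 1: insert z at [4, 5, 8, 12, 15] -> counters=[0,0,0,0,1,1,0,0,1,0,0,0,1,0,0,1,0,0,0,0]
Step 2: insert lmu at [5, 7, 11, 14, 19] -> counters=[0,0,0,0,1,2,0,1,1,0,0,1,1,0,1,1,0,0,0,1]
Step 3: insert xs at [3, 4, 5, 7, 14] -> counters=[0,0,0,1,2,3,0,2,1,0,0,1,1,0,2,1,0,0,0,1]
Step 4: insert tbl at [8, 9, 13, 17, 18] -> counters=[0,0,0,1,2,3,0,2,2,1,0,1,1,1,2,1,0,1,1,1]
Step 5: insert b at [2, 4, 5, 12, 18] -> counters=[0,0,1,1,3,4,0,2,2,1,0,1,2,1,2,1,0,1,2,1]
Step 6: insert pd at [0, 2, 3, 13, 19] -> counters=[1,0,2,2,3,4,0,2,2,1,0,1,2,2,2,1,0,1,2,2]
Step 7: insert nx at [0, 4, 6, 14, 19] -> counters=[2,0,2,2,4,4,1,2,2,1,0,1,2,2,3,1,0,1,2,3]
Step 8: insert yg at [7, 9, 13, 15, 19] -> counters=[2,0,2,2,4,4,1,3,2,2,0,1,2,3,3,2,0,1,2,4]
Step 9: insert ao at [1, 4, 6, 8, 13] -> counters=[2,1,2,2,5,4,2,3,3,2,0,1,2,4,3,2,0,1,2,4]
Step 10: delete tbl at [8, 9, 13, 17, 18] -> counters=[2,1,2,2,5,4,2,3,2,1,0,1,2,3,3,2,0,0,1,4]
Step 11: insert yg at [7, 9, 13, 15, 19] -> counters=[2,1,2,2,5,4,2,4,2,2,0,1,2,4,3,3,0,0,1,5]
Step 12: delete lmu at [5, 7, 11, 14, 19] -> counters=[2,1,2,2,5,3,2,3,2,2,0,0,2,4,2,3,0,0,1,4]
Step 13: delete b at [2, 4, 5, 12, 18] -> counters=[2,1,1,2,4,2,2,3,2,2,0,0,1,4,2,3,0,0,0,4]
Step 14: insert nx at [0, 4, 6, 14, 19] -> counters=[3,1,1,2,5,2,3,3,2,2,0,0,1,4,3,3,0,0,0,5]
Step 15: delete z at [4, 5, 8, 12, 15] -> counters=[3,1,1,2,4,1,3,3,1,2,0,0,0,4,3,2,0,0,0,5]
Step 16: insert yg at [7, 9, 13, 15, 19] -> counters=[3,1,1,2,4,1,3,4,1,3,0,0,0,5,3,3,0,0,0,6]
Step 17: insert tbl at [8, 9, 13, 17, 18] -> counters=[3,1,1,2,4,1,3,4,2,4,0,0,0,6,3,3,0,1,1,6]
Step 18: insert ao at [1, 4, 6, 8, 13] -> counters=[3,2,1,2,5,1,4,4,3,4,0,0,0,7,3,3,0,1,1,6]
Step 19: insert lmu at [5, 7, 11, 14, 19] -> counters=[3,2,1,2,5,2,4,5,3,4,0,1,0,7,4,3,0,1,1,7]
Final counters=[3,2,1,2,5,2,4,5,3,4,0,1,0,7,4,3,0,1,1,7] -> 17 nonzero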